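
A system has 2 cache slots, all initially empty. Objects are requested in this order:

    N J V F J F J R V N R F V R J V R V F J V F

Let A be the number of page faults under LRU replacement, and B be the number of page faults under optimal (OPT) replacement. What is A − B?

Under LRU: F F F F F . . F F F F F F F F F F . F F F F → 19 faults.
Under OPT: F F F F . . . F F F . F F . F . F . F F . F → 14 faults.
A − B = 19 − 14 = 5.

5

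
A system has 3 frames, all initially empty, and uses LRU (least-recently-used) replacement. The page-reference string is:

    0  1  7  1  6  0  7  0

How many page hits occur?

2

0 -> fault, frames [0]
1 -> fault, frames [0, 1]
7 -> fault, frames [0, 1, 7]
1 -> hit
6 -> fault, evict 0, frames [7, 1, 6]
0 -> fault, evict 7, frames [1, 6, 0]
7 -> fault, evict 1, frames [6, 0, 7]
0 -> hit
Hits: 2.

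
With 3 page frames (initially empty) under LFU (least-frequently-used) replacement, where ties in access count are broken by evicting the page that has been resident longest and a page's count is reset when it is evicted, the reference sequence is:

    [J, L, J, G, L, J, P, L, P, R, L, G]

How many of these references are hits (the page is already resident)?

6

J: fault, frames (J)
L: fault, frames (J L)
J: hit
G: fault, frames (J L G)
L: hit
J: hit
P: fault, evict G, frames (J L P)
L: hit
P: hit
R: fault, evict P, frames (J L R)
L: hit
G: fault, evict R, frames (J L G)
Hits: 6.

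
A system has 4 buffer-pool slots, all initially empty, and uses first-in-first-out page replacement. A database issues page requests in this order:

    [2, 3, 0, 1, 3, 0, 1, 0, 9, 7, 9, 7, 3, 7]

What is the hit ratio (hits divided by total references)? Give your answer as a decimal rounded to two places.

2 → fault, frames [2]
3 → fault, frames [2, 3]
0 → fault, frames [2, 3, 0]
1 → fault, frames [2, 3, 0, 1]
3 → hit
0 → hit
1 → hit
0 → hit
9 → fault, evict 2, frames [3, 0, 1, 9]
7 → fault, evict 3, frames [0, 1, 9, 7]
9 → hit
7 → hit
3 → fault, evict 0, frames [1, 9, 7, 3]
7 → hit
Hits: 7 of 14 references → 7/14 = 0.5000.

0.50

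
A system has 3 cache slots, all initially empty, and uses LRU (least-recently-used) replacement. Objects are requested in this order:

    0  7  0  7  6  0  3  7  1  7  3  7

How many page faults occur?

6

0: fault, frames {0}
7: fault, frames {0,7}
0: hit
7: hit
6: fault, frames {0,7,6}
0: hit
3: fault, evict 7, frames {6,0,3}
7: fault, evict 6, frames {0,3,7}
1: fault, evict 0, frames {3,7,1}
7: hit
3: hit
7: hit
Page faults: 6.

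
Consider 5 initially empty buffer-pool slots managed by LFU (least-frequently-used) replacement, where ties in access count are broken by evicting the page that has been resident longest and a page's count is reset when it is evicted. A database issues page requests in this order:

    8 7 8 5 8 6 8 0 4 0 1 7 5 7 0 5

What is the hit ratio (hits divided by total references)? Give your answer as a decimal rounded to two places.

8 → miss, frames (8)
7 → miss, frames (8 7)
8 → hit
5 → miss, frames (8 7 5)
8 → hit
6 → miss, frames (8 7 5 6)
8 → hit
0 → miss, frames (8 7 5 6 0)
4 → miss, evict 7, frames (8 5 6 0 4)
0 → hit
1 → miss, evict 5, frames (8 6 0 4 1)
7 → miss, evict 6, frames (8 0 4 1 7)
5 → miss, evict 4, frames (8 0 1 7 5)
7 → hit
0 → hit
5 → hit
Hits: 7 of 16 references → 7/16 = 0.4375.

0.44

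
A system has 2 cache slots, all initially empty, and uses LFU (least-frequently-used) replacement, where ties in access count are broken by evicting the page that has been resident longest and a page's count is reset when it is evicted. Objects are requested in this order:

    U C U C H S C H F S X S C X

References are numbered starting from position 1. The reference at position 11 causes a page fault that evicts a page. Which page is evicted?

pos 1: U → miss, frames {U}
pos 2: C → miss, frames {U,C}
pos 3: U → hit
pos 4: C → hit
pos 5: H → miss, evict U, frames {C,H}
pos 6: S → miss, evict H, frames {C,S}
pos 7: C → hit
pos 8: H → miss, evict S, frames {C,H}
pos 9: F → miss, evict H, frames {C,F}
pos 10: S → miss, evict F, frames {C,S}
pos 11: X → miss, evict S, frames {C,X}
At position 11, page S is evicted.

S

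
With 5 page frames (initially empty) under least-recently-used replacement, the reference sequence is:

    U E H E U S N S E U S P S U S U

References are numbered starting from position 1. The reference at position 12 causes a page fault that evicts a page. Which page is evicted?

pos 1: U -> fault, frames (U)
pos 2: E -> fault, frames (U E)
pos 3: H -> fault, frames (U E H)
pos 4: E -> hit
pos 5: U -> hit
pos 6: S -> fault, frames (H E U S)
pos 7: N -> fault, frames (H E U S N)
pos 8: S -> hit
pos 9: E -> hit
pos 10: U -> hit
pos 11: S -> hit
pos 12: P -> fault, evict H, frames (N E U S P)
At position 12, page H is evicted.

H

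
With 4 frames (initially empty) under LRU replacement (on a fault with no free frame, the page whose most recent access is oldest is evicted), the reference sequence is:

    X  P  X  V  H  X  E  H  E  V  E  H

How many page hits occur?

7

X: fault, frames (X)
P: fault, frames (X P)
X: hit
V: fault, frames (P X V)
H: fault, frames (P X V H)
X: hit
E: fault, evict P, frames (V H X E)
H: hit
E: hit
V: hit
E: hit
H: hit
Hits: 7.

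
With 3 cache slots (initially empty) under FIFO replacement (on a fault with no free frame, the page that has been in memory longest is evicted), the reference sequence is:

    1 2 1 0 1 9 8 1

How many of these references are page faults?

1 → miss, frames {1}
2 → miss, frames {1,2}
1 → hit
0 → miss, frames {1,2,0}
1 → hit
9 → miss, evict 1, frames {2,0,9}
8 → miss, evict 2, frames {0,9,8}
1 → miss, evict 0, frames {9,8,1}
Page faults: 6.

6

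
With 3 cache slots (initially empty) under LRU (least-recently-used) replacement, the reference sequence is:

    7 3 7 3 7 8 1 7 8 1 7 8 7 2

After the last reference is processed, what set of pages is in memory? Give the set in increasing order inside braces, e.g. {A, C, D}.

{2, 7, 8}

7 → fault, frames [7]
3 → fault, frames [7, 3]
7 → hit
3 → hit
7 → hit
8 → fault, frames [3, 7, 8]
1 → fault, evict 3, frames [7, 8, 1]
7 → hit
8 → hit
1 → hit
7 → hit
8 → hit
7 → hit
2 → fault, evict 1, frames [8, 7, 2]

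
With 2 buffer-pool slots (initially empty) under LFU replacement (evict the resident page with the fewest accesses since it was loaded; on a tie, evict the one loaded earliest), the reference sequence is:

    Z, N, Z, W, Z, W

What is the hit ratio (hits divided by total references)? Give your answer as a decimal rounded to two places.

Z: fault, frames {Z}
N: fault, frames {Z,N}
Z: hit
W: fault, evict N, frames {Z,W}
Z: hit
W: hit
Hits: 3 of 6 references → 3/6 = 0.5000.

0.50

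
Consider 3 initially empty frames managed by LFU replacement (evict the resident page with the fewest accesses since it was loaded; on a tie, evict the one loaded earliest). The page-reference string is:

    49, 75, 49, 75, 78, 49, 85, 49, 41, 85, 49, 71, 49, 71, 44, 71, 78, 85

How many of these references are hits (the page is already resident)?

49: miss, frames [49]
75: miss, frames [49, 75]
49: hit
75: hit
78: miss, frames [49, 75, 78]
49: hit
85: miss, evict 78, frames [49, 75, 85]
49: hit
41: miss, evict 85, frames [49, 75, 41]
85: miss, evict 41, frames [49, 75, 85]
49: hit
71: miss, evict 85, frames [49, 75, 71]
49: hit
71: hit
44: miss, evict 75, frames [49, 71, 44]
71: hit
78: miss, evict 44, frames [49, 71, 78]
85: miss, evict 78, frames [49, 71, 85]
Hits: 8.

8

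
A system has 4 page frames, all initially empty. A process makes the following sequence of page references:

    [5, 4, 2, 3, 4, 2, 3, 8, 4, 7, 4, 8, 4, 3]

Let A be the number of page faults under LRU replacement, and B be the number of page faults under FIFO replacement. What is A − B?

Under LRU: F F F F . . . F . F . . . . → 6 faults.
Under FIFO: F F F F . . . F . F F . . . → 7 faults.
A − B = 6 − 7 = -1.

-1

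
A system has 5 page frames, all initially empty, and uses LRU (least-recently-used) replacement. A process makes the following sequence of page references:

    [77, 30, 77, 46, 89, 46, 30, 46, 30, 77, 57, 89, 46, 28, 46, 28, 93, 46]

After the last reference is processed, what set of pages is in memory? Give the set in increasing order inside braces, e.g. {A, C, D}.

{28, 46, 57, 89, 93}

77 -> fault, frames (77)
30 -> fault, frames (77 30)
77 -> hit
46 -> fault, frames (30 77 46)
89 -> fault, frames (30 77 46 89)
46 -> hit
30 -> hit
46 -> hit
30 -> hit
77 -> hit
57 -> fault, frames (89 46 30 77 57)
89 -> hit
46 -> hit
28 -> fault, evict 30, frames (77 57 89 46 28)
46 -> hit
28 -> hit
93 -> fault, evict 77, frames (57 89 46 28 93)
46 -> hit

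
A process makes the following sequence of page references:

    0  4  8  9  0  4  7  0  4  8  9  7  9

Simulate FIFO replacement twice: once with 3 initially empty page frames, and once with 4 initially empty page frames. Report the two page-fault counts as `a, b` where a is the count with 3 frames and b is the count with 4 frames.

9, 10

3 frames: F F F F F F F . . F F . . → 9 faults.
4 frames: F F F F . . F F F F F F . → 10 faults.
10 > 9: adding a frame increased faults — Belady's anomaly.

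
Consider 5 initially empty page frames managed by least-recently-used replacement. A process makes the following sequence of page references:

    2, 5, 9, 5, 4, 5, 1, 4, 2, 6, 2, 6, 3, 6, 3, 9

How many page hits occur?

8

2: fault, frames (2)
5: fault, frames (2 5)
9: fault, frames (2 5 9)
5: hit
4: fault, frames (2 9 5 4)
5: hit
1: fault, frames (2 9 4 5 1)
4: hit
2: hit
6: fault, evict 9, frames (5 1 4 2 6)
2: hit
6: hit
3: fault, evict 5, frames (1 4 2 6 3)
6: hit
3: hit
9: fault, evict 1, frames (4 2 6 3 9)
Hits: 8.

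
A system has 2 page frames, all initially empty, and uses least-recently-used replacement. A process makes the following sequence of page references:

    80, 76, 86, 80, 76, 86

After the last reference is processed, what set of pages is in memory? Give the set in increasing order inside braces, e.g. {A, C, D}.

{76, 86}

80: miss, frames {80}
76: miss, frames {80,76}
86: miss, evict 80, frames {76,86}
80: miss, evict 76, frames {86,80}
76: miss, evict 86, frames {80,76}
86: miss, evict 80, frames {76,86}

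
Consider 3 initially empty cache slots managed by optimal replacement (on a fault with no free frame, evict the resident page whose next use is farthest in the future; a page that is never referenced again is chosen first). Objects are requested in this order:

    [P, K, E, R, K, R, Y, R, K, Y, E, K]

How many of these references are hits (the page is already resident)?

6

P -> fault, frames {P}
K -> fault, frames {P,K}
E -> fault, frames {P,K,E}
R -> fault, evict P, frames {K,E,R}
K -> hit
R -> hit
Y -> fault, evict E, frames {K,R,Y}
R -> hit
K -> hit
Y -> hit
E -> fault, evict Y, frames {K,R,E}
K -> hit
Hits: 6.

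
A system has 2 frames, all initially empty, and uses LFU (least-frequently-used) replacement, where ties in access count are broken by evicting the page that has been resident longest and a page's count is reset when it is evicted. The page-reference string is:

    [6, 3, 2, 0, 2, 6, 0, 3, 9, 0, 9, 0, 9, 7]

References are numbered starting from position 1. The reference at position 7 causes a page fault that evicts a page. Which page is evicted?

pos 1: 6: fault, frames {6}
pos 2: 3: fault, frames {6,3}
pos 3: 2: fault, evict 6, frames {3,2}
pos 4: 0: fault, evict 3, frames {2,0}
pos 5: 2: hit
pos 6: 6: fault, evict 0, frames {2,6}
pos 7: 0: fault, evict 6, frames {2,0}
At position 7, page 6 is evicted.

6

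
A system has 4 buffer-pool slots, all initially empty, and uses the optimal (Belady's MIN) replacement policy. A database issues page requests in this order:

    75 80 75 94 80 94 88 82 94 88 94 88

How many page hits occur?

75 -> miss, frames {75}
80 -> miss, frames {75,80}
75 -> hit
94 -> miss, frames {75,80,94}
80 -> hit
94 -> hit
88 -> miss, frames {75,80,94,88}
82 -> miss, evict 80, frames {75,94,88,82}
94 -> hit
88 -> hit
94 -> hit
88 -> hit
Hits: 7.

7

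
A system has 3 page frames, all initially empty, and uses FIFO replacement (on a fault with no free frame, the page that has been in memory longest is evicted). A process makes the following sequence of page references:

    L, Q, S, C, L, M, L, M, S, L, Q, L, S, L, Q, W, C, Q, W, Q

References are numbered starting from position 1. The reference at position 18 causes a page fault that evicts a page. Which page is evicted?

L

pos 1: L -> fault, frames {L}
pos 2: Q -> fault, frames {L,Q}
pos 3: S -> fault, frames {L,Q,S}
pos 4: C -> fault, evict L, frames {Q,S,C}
pos 5: L -> fault, evict Q, frames {S,C,L}
pos 6: M -> fault, evict S, frames {C,L,M}
pos 7: L -> hit
pos 8: M -> hit
pos 9: S -> fault, evict C, frames {L,M,S}
pos 10: L -> hit
pos 11: Q -> fault, evict L, frames {M,S,Q}
pos 12: L -> fault, evict M, frames {S,Q,L}
pos 13: S -> hit
pos 14: L -> hit
pos 15: Q -> hit
pos 16: W -> fault, evict S, frames {Q,L,W}
pos 17: C -> fault, evict Q, frames {L,W,C}
pos 18: Q -> fault, evict L, frames {W,C,Q}
At position 18, page L is evicted.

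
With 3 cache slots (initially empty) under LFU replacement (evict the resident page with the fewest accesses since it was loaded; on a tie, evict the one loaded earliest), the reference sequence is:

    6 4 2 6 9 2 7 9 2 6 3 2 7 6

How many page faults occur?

6 -> miss, frames {6}
4 -> miss, frames {6,4}
2 -> miss, frames {6,4,2}
6 -> hit
9 -> miss, evict 4, frames {6,2,9}
2 -> hit
7 -> miss, evict 9, frames {6,2,7}
9 -> miss, evict 7, frames {6,2,9}
2 -> hit
6 -> hit
3 -> miss, evict 9, frames {6,2,3}
2 -> hit
7 -> miss, evict 3, frames {6,2,7}
6 -> hit
Page faults: 8.

8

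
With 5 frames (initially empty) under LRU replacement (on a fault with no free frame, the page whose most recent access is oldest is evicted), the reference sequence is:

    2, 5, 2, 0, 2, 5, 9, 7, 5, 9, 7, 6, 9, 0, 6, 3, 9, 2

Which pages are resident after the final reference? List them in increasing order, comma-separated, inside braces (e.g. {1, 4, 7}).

{0, 2, 3, 6, 9}

2 → miss, frames [2]
5 → miss, frames [2, 5]
2 → hit
0 → miss, frames [5, 2, 0]
2 → hit
5 → hit
9 → miss, frames [0, 2, 5, 9]
7 → miss, frames [0, 2, 5, 9, 7]
5 → hit
9 → hit
7 → hit
6 → miss, evict 0, frames [2, 5, 9, 7, 6]
9 → hit
0 → miss, evict 2, frames [5, 7, 6, 9, 0]
6 → hit
3 → miss, evict 5, frames [7, 9, 0, 6, 3]
9 → hit
2 → miss, evict 7, frames [0, 6, 3, 9, 2]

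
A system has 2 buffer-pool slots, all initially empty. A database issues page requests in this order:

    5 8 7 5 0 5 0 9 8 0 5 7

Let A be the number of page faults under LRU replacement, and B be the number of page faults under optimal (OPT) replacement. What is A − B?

2

Under LRU: F F F F F . . F F F F F → 10 faults.
Under OPT: F F F . F . . F F . F F → 8 faults.
A − B = 10 − 8 = 2.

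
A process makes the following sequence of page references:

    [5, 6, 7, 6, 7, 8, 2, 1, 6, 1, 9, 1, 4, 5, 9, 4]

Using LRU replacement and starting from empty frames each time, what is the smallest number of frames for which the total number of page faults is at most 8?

f=1: 16 faults
f=2: 12 faults
f=3: 11 faults
f=4: 10 faults
f=5: 9 faults
f=6: 9 faults
f=7: 9 faults
f=8: 8 faults
Smallest f with faults ≤ 8 is 8.

8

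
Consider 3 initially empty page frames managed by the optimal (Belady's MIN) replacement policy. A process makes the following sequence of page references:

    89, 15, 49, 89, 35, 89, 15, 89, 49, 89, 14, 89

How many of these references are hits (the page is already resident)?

6

89 -> miss, frames [89]
15 -> miss, frames [89, 15]
49 -> miss, frames [89, 15, 49]
89 -> hit
35 -> miss, evict 49, frames [89, 15, 35]
89 -> hit
15 -> hit
89 -> hit
49 -> miss, evict 35, frames [89, 15, 49]
89 -> hit
14 -> miss, evict 49, frames [89, 15, 14]
89 -> hit
Hits: 6.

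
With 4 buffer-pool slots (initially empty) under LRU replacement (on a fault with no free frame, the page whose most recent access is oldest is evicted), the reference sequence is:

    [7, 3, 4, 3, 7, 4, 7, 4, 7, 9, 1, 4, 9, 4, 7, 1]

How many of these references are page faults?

5

7: fault, frames [7]
3: fault, frames [7, 3]
4: fault, frames [7, 3, 4]
3: hit
7: hit
4: hit
7: hit
4: hit
7: hit
9: fault, frames [3, 4, 7, 9]
1: fault, evict 3, frames [4, 7, 9, 1]
4: hit
9: hit
4: hit
7: hit
1: hit
Page faults: 5.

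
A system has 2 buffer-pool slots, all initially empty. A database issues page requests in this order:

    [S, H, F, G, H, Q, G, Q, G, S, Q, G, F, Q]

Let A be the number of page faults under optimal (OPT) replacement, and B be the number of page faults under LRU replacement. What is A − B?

Under OPT: F F F F . F . . . F . F F . → 8 faults.
Under LRU: F F F F F F F . . F F F F F → 12 faults.
A − B = 8 − 12 = -4.

-4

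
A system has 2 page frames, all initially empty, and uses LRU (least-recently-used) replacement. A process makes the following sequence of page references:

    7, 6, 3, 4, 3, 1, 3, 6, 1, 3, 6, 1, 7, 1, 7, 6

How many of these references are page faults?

7 -> fault, frames [7]
6 -> fault, frames [7, 6]
3 -> fault, evict 7, frames [6, 3]
4 -> fault, evict 6, frames [3, 4]
3 -> hit
1 -> fault, evict 4, frames [3, 1]
3 -> hit
6 -> fault, evict 1, frames [3, 6]
1 -> fault, evict 3, frames [6, 1]
3 -> fault, evict 6, frames [1, 3]
6 -> fault, evict 1, frames [3, 6]
1 -> fault, evict 3, frames [6, 1]
7 -> fault, evict 6, frames [1, 7]
1 -> hit
7 -> hit
6 -> fault, evict 1, frames [7, 6]
Page faults: 12.

12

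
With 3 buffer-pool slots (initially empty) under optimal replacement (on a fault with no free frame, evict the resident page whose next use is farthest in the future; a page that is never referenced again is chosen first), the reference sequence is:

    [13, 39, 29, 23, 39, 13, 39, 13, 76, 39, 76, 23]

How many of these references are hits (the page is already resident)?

7

13 → fault, frames [13]
39 → fault, frames [13, 39]
29 → fault, frames [13, 39, 29]
23 → fault, evict 29, frames [13, 39, 23]
39 → hit
13 → hit
39 → hit
13 → hit
76 → fault, evict 13, frames [39, 23, 76]
39 → hit
76 → hit
23 → hit
Hits: 7.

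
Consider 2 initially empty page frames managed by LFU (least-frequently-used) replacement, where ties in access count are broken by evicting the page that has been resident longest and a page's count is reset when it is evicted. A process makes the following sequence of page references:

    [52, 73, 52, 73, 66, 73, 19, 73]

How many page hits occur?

4

52 -> fault, frames {52}
73 -> fault, frames {52,73}
52 -> hit
73 -> hit
66 -> fault, evict 52, frames {73,66}
73 -> hit
19 -> fault, evict 66, frames {73,19}
73 -> hit
Hits: 4.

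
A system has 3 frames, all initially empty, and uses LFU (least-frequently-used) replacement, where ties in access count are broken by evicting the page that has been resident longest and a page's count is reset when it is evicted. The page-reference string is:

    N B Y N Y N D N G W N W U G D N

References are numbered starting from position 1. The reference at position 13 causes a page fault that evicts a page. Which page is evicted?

Y

pos 1: N → fault, frames {N}
pos 2: B → fault, frames {N,B}
pos 3: Y → fault, frames {N,B,Y}
pos 4: N → hit
pos 5: Y → hit
pos 6: N → hit
pos 7: D → fault, evict B, frames {N,Y,D}
pos 8: N → hit
pos 9: G → fault, evict D, frames {N,Y,G}
pos 10: W → fault, evict G, frames {N,Y,W}
pos 11: N → hit
pos 12: W → hit
pos 13: U → fault, evict Y, frames {N,W,U}
At position 13, page Y is evicted.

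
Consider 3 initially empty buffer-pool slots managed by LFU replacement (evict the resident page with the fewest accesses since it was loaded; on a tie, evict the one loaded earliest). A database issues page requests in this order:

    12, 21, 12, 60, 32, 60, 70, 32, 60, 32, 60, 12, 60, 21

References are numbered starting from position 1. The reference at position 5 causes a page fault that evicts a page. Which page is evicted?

pos 1: 12 -> fault, frames (12)
pos 2: 21 -> fault, frames (12 21)
pos 3: 12 -> hit
pos 4: 60 -> fault, frames (12 21 60)
pos 5: 32 -> fault, evict 21, frames (12 60 32)
At position 5, page 21 is evicted.

21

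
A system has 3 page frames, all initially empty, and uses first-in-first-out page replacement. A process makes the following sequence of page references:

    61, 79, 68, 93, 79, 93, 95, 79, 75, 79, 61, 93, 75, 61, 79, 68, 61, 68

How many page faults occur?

61 → fault, frames {61}
79 → fault, frames {61,79}
68 → fault, frames {61,79,68}
93 → fault, evict 61, frames {79,68,93}
79 → hit
93 → hit
95 → fault, evict 79, frames {68,93,95}
79 → fault, evict 68, frames {93,95,79}
75 → fault, evict 93, frames {95,79,75}
79 → hit
61 → fault, evict 95, frames {79,75,61}
93 → fault, evict 79, frames {75,61,93}
75 → hit
61 → hit
79 → fault, evict 75, frames {61,93,79}
68 → fault, evict 61, frames {93,79,68}
61 → fault, evict 93, frames {79,68,61}
68 → hit
Page faults: 12.

12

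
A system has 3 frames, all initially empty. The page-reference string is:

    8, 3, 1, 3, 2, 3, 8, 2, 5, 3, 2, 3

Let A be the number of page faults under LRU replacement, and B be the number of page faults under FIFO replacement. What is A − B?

-1

Under LRU: F F F . F . F . F F . . → 7 faults.
Under FIFO: F F F . F . F . F F F . → 8 faults.
A − B = 7 − 8 = -1.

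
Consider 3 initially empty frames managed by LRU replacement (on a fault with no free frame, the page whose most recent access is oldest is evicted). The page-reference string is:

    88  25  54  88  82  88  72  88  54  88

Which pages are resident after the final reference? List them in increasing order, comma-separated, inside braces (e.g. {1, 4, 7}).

88 -> fault, frames (88)
25 -> fault, frames (88 25)
54 -> fault, frames (88 25 54)
88 -> hit
82 -> fault, evict 25, frames (54 88 82)
88 -> hit
72 -> fault, evict 54, frames (82 88 72)
88 -> hit
54 -> fault, evict 82, frames (72 88 54)
88 -> hit

{54, 72, 88}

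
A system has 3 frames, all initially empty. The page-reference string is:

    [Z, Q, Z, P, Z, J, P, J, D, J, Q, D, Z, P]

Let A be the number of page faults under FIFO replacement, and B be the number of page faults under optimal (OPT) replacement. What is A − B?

Under FIFO: F F . F . F . . F . F . F F → 8 faults.
Under OPT: F F . F . F . . F . . . F F → 7 faults.
A − B = 8 − 7 = 1.

1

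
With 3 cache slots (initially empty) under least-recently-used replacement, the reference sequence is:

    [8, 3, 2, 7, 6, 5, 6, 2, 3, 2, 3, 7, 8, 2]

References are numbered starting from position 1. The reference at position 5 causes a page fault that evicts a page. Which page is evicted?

pos 1: 8: fault, frames [8]
pos 2: 3: fault, frames [8, 3]
pos 3: 2: fault, frames [8, 3, 2]
pos 4: 7: fault, evict 8, frames [3, 2, 7]
pos 5: 6: fault, evict 3, frames [2, 7, 6]
At position 5, page 3 is evicted.

3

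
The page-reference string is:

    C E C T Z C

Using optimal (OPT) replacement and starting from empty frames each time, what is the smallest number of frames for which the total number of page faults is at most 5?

f=1: 6 faults
f=2: 4 faults
f=3: 4 faults
f=4: 4 faults
Smallest f with faults ≤ 5 is 2.

2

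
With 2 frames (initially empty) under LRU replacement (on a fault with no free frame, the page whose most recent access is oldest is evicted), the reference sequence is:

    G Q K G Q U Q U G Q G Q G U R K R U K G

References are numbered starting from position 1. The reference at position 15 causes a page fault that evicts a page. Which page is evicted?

G

pos 1: G → fault, frames [G]
pos 2: Q → fault, frames [G, Q]
pos 3: K → fault, evict G, frames [Q, K]
pos 4: G → fault, evict Q, frames [K, G]
pos 5: Q → fault, evict K, frames [G, Q]
pos 6: U → fault, evict G, frames [Q, U]
pos 7: Q → hit
pos 8: U → hit
pos 9: G → fault, evict Q, frames [U, G]
pos 10: Q → fault, evict U, frames [G, Q]
pos 11: G → hit
pos 12: Q → hit
pos 13: G → hit
pos 14: U → fault, evict Q, frames [G, U]
pos 15: R → fault, evict G, frames [U, R]
At position 15, page G is evicted.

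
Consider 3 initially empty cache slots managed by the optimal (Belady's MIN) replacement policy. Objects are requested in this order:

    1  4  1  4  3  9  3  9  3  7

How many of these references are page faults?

5

1 → fault, frames {1}
4 → fault, frames {1,4}
1 → hit
4 → hit
3 → fault, frames {1,4,3}
9 → fault, evict 4, frames {1,3,9}
3 → hit
9 → hit
3 → hit
7 → fault, evict 9, frames {1,3,7}
Page faults: 5.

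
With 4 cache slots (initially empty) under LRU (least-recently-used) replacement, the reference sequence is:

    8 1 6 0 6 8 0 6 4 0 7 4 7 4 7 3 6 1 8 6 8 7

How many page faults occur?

8 → miss, frames (8)
1 → miss, frames (8 1)
6 → miss, frames (8 1 6)
0 → miss, frames (8 1 6 0)
6 → hit
8 → hit
0 → hit
6 → hit
4 → miss, evict 1, frames (8 0 6 4)
0 → hit
7 → miss, evict 8, frames (6 4 0 7)
4 → hit
7 → hit
4 → hit
7 → hit
3 → miss, evict 6, frames (0 4 7 3)
6 → miss, evict 0, frames (4 7 3 6)
1 → miss, evict 4, frames (7 3 6 1)
8 → miss, evict 7, frames (3 6 1 8)
6 → hit
8 → hit
7 → miss, evict 3, frames (1 6 8 7)
Page faults: 11.

11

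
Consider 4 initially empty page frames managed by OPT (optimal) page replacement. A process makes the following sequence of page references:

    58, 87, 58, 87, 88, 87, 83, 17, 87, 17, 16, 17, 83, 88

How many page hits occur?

58 -> miss, frames [58]
87 -> miss, frames [58, 87]
58 -> hit
87 -> hit
88 -> miss, frames [58, 87, 88]
87 -> hit
83 -> miss, frames [58, 87, 88, 83]
17 -> miss, evict 58, frames [87, 88, 83, 17]
87 -> hit
17 -> hit
16 -> miss, evict 87, frames [88, 83, 17, 16]
17 -> hit
83 -> hit
88 -> hit
Hits: 8.

8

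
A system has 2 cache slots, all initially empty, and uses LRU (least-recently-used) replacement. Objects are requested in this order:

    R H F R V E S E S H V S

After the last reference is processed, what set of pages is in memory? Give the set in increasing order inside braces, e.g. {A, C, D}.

{S, V}

R → fault, frames (R)
H → fault, frames (R H)
F → fault, evict R, frames (H F)
R → fault, evict H, frames (F R)
V → fault, evict F, frames (R V)
E → fault, evict R, frames (V E)
S → fault, evict V, frames (E S)
E → hit
S → hit
H → fault, evict E, frames (S H)
V → fault, evict S, frames (H V)
S → fault, evict H, frames (V S)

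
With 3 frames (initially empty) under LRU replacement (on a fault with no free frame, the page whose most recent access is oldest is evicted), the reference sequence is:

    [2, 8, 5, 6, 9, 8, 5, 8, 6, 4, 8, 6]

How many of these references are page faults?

2: fault, frames {2}
8: fault, frames {2,8}
5: fault, frames {2,8,5}
6: fault, evict 2, frames {8,5,6}
9: fault, evict 8, frames {5,6,9}
8: fault, evict 5, frames {6,9,8}
5: fault, evict 6, frames {9,8,5}
8: hit
6: fault, evict 9, frames {5,8,6}
4: fault, evict 5, frames {8,6,4}
8: hit
6: hit
Page faults: 9.

9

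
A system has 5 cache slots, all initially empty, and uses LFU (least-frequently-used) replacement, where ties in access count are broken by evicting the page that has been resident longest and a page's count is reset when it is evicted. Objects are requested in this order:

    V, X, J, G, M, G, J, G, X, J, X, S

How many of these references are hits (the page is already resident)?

V: miss, frames {V}
X: miss, frames {V,X}
J: miss, frames {V,X,J}
G: miss, frames {V,X,J,G}
M: miss, frames {V,X,J,G,M}
G: hit
J: hit
G: hit
X: hit
J: hit
X: hit
S: miss, evict V, frames {X,J,G,M,S}
Hits: 6.

6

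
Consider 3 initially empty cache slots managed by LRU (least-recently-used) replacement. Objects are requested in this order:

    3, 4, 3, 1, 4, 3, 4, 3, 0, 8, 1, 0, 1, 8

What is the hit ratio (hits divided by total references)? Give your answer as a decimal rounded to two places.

3 -> miss, frames (3)
4 -> miss, frames (3 4)
3 -> hit
1 -> miss, frames (4 3 1)
4 -> hit
3 -> hit
4 -> hit
3 -> hit
0 -> miss, evict 1, frames (4 3 0)
8 -> miss, evict 4, frames (3 0 8)
1 -> miss, evict 3, frames (0 8 1)
0 -> hit
1 -> hit
8 -> hit
Hits: 8 of 14 references → 8/14 = 0.5714.

0.57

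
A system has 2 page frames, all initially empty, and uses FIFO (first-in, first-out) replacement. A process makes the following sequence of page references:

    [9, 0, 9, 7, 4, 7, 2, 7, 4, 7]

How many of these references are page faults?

9 → miss, frames {9}
0 → miss, frames {9,0}
9 → hit
7 → miss, evict 9, frames {0,7}
4 → miss, evict 0, frames {7,4}
7 → hit
2 → miss, evict 7, frames {4,2}
7 → miss, evict 4, frames {2,7}
4 → miss, evict 2, frames {7,4}
7 → hit
Page faults: 7.

7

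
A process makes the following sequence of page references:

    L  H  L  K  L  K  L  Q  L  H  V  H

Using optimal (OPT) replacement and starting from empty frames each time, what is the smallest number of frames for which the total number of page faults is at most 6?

f=1: 12 faults
f=2: 6 faults
f=3: 5 faults
f=4: 5 faults
f=5: 5 faults
Smallest f with faults ≤ 6 is 2.

2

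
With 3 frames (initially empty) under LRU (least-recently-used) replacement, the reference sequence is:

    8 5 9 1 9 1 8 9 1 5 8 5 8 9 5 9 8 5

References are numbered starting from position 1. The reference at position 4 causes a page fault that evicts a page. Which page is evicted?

pos 1: 8 → miss, frames [8]
pos 2: 5 → miss, frames [8, 5]
pos 3: 9 → miss, frames [8, 5, 9]
pos 4: 1 → miss, evict 8, frames [5, 9, 1]
At position 4, page 8 is evicted.

8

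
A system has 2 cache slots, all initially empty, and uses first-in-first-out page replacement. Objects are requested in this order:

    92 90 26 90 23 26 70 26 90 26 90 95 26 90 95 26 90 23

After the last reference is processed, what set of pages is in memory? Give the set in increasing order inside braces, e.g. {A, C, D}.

{23, 90}

92: miss, frames {92}
90: miss, frames {92,90}
26: miss, evict 92, frames {90,26}
90: hit
23: miss, evict 90, frames {26,23}
26: hit
70: miss, evict 26, frames {23,70}
26: miss, evict 23, frames {70,26}
90: miss, evict 70, frames {26,90}
26: hit
90: hit
95: miss, evict 26, frames {90,95}
26: miss, evict 90, frames {95,26}
90: miss, evict 95, frames {26,90}
95: miss, evict 26, frames {90,95}
26: miss, evict 90, frames {95,26}
90: miss, evict 95, frames {26,90}
23: miss, evict 26, frames {90,23}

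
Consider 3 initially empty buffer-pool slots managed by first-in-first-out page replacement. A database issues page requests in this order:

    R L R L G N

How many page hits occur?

R → miss, frames (R)
L → miss, frames (R L)
R → hit
L → hit
G → miss, frames (R L G)
N → miss, evict R, frames (L G N)
Hits: 2.

2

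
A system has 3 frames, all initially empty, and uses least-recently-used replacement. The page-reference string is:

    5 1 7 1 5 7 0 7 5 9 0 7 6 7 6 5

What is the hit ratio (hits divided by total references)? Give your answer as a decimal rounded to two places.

5 → fault, frames (5)
1 → fault, frames (5 1)
7 → fault, frames (5 1 7)
1 → hit
5 → hit
7 → hit
0 → fault, evict 1, frames (5 7 0)
7 → hit
5 → hit
9 → fault, evict 0, frames (7 5 9)
0 → fault, evict 7, frames (5 9 0)
7 → fault, evict 5, frames (9 0 7)
6 → fault, evict 9, frames (0 7 6)
7 → hit
6 → hit
5 → fault, evict 0, frames (7 6 5)
Hits: 7 of 16 references → 7/16 = 0.4375.

0.44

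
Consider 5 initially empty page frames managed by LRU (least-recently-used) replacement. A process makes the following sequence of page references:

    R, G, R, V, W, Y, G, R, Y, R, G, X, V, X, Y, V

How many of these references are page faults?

R: miss, frames [R]
G: miss, frames [R, G]
R: hit
V: miss, frames [G, R, V]
W: miss, frames [G, R, V, W]
Y: miss, frames [G, R, V, W, Y]
G: hit
R: hit
Y: hit
R: hit
G: hit
X: miss, evict V, frames [W, Y, R, G, X]
V: miss, evict W, frames [Y, R, G, X, V]
X: hit
Y: hit
V: hit
Page faults: 7.

7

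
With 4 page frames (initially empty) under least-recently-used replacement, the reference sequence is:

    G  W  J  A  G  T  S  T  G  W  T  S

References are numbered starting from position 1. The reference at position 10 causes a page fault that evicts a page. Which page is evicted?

pos 1: G -> miss, frames (G)
pos 2: W -> miss, frames (G W)
pos 3: J -> miss, frames (G W J)
pos 4: A -> miss, frames (G W J A)
pos 5: G -> hit
pos 6: T -> miss, evict W, frames (J A G T)
pos 7: S -> miss, evict J, frames (A G T S)
pos 8: T -> hit
pos 9: G -> hit
pos 10: W -> miss, evict A, frames (S T G W)
At position 10, page A is evicted.

A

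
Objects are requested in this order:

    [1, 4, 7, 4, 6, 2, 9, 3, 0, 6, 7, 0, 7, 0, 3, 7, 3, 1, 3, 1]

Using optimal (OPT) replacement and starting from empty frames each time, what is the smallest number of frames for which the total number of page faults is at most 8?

5

f=1: 20 faults
f=2: 11 faults
f=3: 10 faults
f=4: 9 faults
f=5: 8 faults
f=6: 8 faults
f=7: 8 faults
f=8: 8 faults
Smallest f with faults ≤ 8 is 5.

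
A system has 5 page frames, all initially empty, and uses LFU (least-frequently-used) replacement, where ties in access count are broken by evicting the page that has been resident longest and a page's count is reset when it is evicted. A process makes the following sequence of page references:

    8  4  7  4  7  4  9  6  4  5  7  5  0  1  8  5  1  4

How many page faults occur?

9

8: fault, frames {8}
4: fault, frames {8,4}
7: fault, frames {8,4,7}
4: hit
7: hit
4: hit
9: fault, frames {8,4,7,9}
6: fault, frames {8,4,7,9,6}
4: hit
5: fault, evict 8, frames {4,7,9,6,5}
7: hit
5: hit
0: fault, evict 9, frames {4,7,6,5,0}
1: fault, evict 6, frames {4,7,5,0,1}
8: fault, evict 0, frames {4,7,5,1,8}
5: hit
1: hit
4: hit
Page faults: 9.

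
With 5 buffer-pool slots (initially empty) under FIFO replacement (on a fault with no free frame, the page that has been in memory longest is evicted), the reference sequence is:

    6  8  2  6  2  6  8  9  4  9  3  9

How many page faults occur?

6 -> miss, frames {6}
8 -> miss, frames {6,8}
2 -> miss, frames {6,8,2}
6 -> hit
2 -> hit
6 -> hit
8 -> hit
9 -> miss, frames {6,8,2,9}
4 -> miss, frames {6,8,2,9,4}
9 -> hit
3 -> miss, evict 6, frames {8,2,9,4,3}
9 -> hit
Page faults: 6.

6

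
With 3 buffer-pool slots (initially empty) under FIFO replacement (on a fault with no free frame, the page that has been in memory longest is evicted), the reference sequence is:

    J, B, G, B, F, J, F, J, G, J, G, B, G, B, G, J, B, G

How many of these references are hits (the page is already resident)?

11

J: miss, frames [J]
B: miss, frames [J, B]
G: miss, frames [J, B, G]
B: hit
F: miss, evict J, frames [B, G, F]
J: miss, evict B, frames [G, F, J]
F: hit
J: hit
G: hit
J: hit
G: hit
B: miss, evict G, frames [F, J, B]
G: miss, evict F, frames [J, B, G]
B: hit
G: hit
J: hit
B: hit
G: hit
Hits: 11.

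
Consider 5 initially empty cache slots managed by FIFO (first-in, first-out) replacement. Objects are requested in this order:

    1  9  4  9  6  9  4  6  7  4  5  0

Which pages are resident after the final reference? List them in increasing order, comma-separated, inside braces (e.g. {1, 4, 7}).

{0, 4, 5, 6, 7}

1 → fault, frames [1]
9 → fault, frames [1, 9]
4 → fault, frames [1, 9, 4]
9 → hit
6 → fault, frames [1, 9, 4, 6]
9 → hit
4 → hit
6 → hit
7 → fault, frames [1, 9, 4, 6, 7]
4 → hit
5 → fault, evict 1, frames [9, 4, 6, 7, 5]
0 → fault, evict 9, frames [4, 6, 7, 5, 0]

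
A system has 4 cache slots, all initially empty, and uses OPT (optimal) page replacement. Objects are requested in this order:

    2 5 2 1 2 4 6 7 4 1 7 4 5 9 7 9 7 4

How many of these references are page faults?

7

2 -> miss, frames {2}
5 -> miss, frames {2,5}
2 -> hit
1 -> miss, frames {2,5,1}
2 -> hit
4 -> miss, frames {2,5,1,4}
6 -> miss, evict 2, frames {5,1,4,6}
7 -> miss, evict 6, frames {5,1,4,7}
4 -> hit
1 -> hit
7 -> hit
4 -> hit
5 -> hit
9 -> miss, evict 1, frames {5,4,7,9}
7 -> hit
9 -> hit
7 -> hit
4 -> hit
Page faults: 7.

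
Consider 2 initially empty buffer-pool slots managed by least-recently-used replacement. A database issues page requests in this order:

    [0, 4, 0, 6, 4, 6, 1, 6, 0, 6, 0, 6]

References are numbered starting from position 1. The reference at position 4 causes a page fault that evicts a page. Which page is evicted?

pos 1: 0 -> fault, frames [0]
pos 2: 4 -> fault, frames [0, 4]
pos 3: 0 -> hit
pos 4: 6 -> fault, evict 4, frames [0, 6]
At position 4, page 4 is evicted.

4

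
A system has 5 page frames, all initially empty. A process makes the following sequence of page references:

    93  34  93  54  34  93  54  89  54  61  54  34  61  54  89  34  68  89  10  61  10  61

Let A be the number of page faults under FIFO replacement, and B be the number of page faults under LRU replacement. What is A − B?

Under FIFO: F F . F . . . F . F . . . . . . F . F . . . → 7 faults.
Under LRU: F F . F . . . F . F . . . . . . F . F F . . → 8 faults.
A − B = 7 − 8 = -1.

-1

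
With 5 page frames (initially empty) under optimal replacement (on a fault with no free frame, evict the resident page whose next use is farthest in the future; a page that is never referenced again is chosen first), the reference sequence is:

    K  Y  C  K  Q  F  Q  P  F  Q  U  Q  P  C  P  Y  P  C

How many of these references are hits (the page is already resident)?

11

K -> miss, frames (K)
Y -> miss, frames (K Y)
C -> miss, frames (K Y C)
K -> hit
Q -> miss, frames (K Y C Q)
F -> miss, frames (K Y C Q F)
Q -> hit
P -> miss, evict K, frames (Y C Q F P)
F -> hit
Q -> hit
U -> miss, evict F, frames (Y C Q P U)
Q -> hit
P -> hit
C -> hit
P -> hit
Y -> hit
P -> hit
C -> hit
Hits: 11.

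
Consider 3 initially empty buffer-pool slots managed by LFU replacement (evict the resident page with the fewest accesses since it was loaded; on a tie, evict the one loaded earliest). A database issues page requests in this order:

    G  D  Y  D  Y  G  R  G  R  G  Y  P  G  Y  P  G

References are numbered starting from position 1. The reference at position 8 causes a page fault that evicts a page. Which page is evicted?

R

pos 1: G -> miss, frames {G}
pos 2: D -> miss, frames {G,D}
pos 3: Y -> miss, frames {G,D,Y}
pos 4: D -> hit
pos 5: Y -> hit
pos 6: G -> hit
pos 7: R -> miss, evict G, frames {D,Y,R}
pos 8: G -> miss, evict R, frames {D,Y,G}
At position 8, page R is evicted.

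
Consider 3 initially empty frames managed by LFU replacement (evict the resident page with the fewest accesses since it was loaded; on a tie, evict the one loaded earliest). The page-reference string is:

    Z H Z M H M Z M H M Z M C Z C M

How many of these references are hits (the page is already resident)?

Z → fault, frames [Z]
H → fault, frames [Z, H]
Z → hit
M → fault, frames [Z, H, M]
H → hit
M → hit
Z → hit
M → hit
H → hit
M → hit
Z → hit
M → hit
C → fault, evict H, frames [Z, M, C]
Z → hit
C → hit
M → hit
Hits: 12.

12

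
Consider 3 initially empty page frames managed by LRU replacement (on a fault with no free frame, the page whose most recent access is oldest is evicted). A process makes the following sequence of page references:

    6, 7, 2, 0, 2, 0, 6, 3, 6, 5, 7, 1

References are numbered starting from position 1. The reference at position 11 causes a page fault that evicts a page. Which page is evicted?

pos 1: 6: fault, frames [6]
pos 2: 7: fault, frames [6, 7]
pos 3: 2: fault, frames [6, 7, 2]
pos 4: 0: fault, evict 6, frames [7, 2, 0]
pos 5: 2: hit
pos 6: 0: hit
pos 7: 6: fault, evict 7, frames [2, 0, 6]
pos 8: 3: fault, evict 2, frames [0, 6, 3]
pos 9: 6: hit
pos 10: 5: fault, evict 0, frames [3, 6, 5]
pos 11: 7: fault, evict 3, frames [6, 5, 7]
At position 11, page 3 is evicted.

3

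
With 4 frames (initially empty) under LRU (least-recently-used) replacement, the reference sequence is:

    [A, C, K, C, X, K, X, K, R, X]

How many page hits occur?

5

A -> miss, frames (A)
C -> miss, frames (A C)
K -> miss, frames (A C K)
C -> hit
X -> miss, frames (A K C X)
K -> hit
X -> hit
K -> hit
R -> miss, evict A, frames (C X K R)
X -> hit
Hits: 5.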